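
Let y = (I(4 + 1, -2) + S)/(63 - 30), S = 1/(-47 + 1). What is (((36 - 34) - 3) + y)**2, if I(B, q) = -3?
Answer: 2745649/2304324 ≈ 1.1915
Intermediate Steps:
S = -1/46 (S = 1/(-46) = -1/46 ≈ -0.021739)
y = -139/1518 (y = (-3 - 1/46)/(63 - 30) = -139/46/33 = -139/46*1/33 = -139/1518 ≈ -0.091568)
(((36 - 34) - 3) + y)**2 = (((36 - 34) - 3) - 139/1518)**2 = ((2 - 3) - 139/1518)**2 = (-1 - 139/1518)**2 = (-1657/1518)**2 = 2745649/2304324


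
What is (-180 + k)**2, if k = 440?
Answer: 67600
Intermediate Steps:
(-180 + k)**2 = (-180 + 440)**2 = 260**2 = 67600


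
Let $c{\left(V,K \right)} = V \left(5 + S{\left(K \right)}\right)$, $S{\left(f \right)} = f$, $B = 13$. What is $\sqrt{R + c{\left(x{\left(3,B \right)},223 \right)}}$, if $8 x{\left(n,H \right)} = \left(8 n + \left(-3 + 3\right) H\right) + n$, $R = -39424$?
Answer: $\frac{i \sqrt{154618}}{2} \approx 196.61 i$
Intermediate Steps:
$x{\left(n,H \right)} = \frac{9 n}{8}$ ($x{\left(n,H \right)} = \frac{\left(8 n + \left(-3 + 3\right) H\right) + n}{8} = \frac{\left(8 n + 0 H\right) + n}{8} = \frac{\left(8 n + 0\right) + n}{8} = \frac{8 n + n}{8} = \frac{9 n}{8}$)
$c{\left(V,K \right)} = V \left(5 + K\right)$
$\sqrt{R + c{\left(x{\left(3,B \right)},223 \right)}} = \sqrt{-39424 + \frac{9}{8} \cdot 3 \left(5 + 223\right)} = \sqrt{-39424 + \frac{27}{8} \cdot 228} = \sqrt{-39424 + \frac{1539}{2}} = \sqrt{- \frac{77309}{2}} = \frac{i \sqrt{154618}}{2}$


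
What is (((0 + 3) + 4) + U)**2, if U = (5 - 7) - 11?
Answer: 36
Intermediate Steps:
U = -13 (U = -2 - 11 = -13)
(((0 + 3) + 4) + U)**2 = (((0 + 3) + 4) - 13)**2 = ((3 + 4) - 13)**2 = (7 - 13)**2 = (-6)**2 = 36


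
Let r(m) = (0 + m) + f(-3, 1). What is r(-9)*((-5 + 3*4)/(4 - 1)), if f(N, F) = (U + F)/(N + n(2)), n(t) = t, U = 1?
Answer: -77/3 ≈ -25.667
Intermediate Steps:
f(N, F) = (1 + F)/(2 + N) (f(N, F) = (1 + F)/(N + 2) = (1 + F)/(2 + N))
r(m) = -2 + m (r(m) = (0 + m) + (1 + 1)/(2 - 3) = m + 2/(-1) = m - 1*2 = m - 2 = -2 + m)
r(-9)*((-5 + 3*4)/(4 - 1)) = (-2 - 9)*((-5 + 3*4)/(4 - 1)) = -11*(-5 + 12)/3 = -77/3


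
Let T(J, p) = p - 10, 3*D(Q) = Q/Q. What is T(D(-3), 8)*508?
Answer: -1016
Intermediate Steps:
D(Q) = ⅓ (D(Q) = (Q/Q)/3 = (⅓)*1 = ⅓)
T(J, p) = -10 + p
T(D(-3), 8)*508 = (-10 + 8)*508 = -2*508 = -1016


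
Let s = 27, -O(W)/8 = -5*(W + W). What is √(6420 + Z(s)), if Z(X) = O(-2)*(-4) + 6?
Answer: √7066 ≈ 84.059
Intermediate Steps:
O(W) = 80*W (O(W) = -(-40)*(W + W) = -(-40)*2*W = -(-80)*W = 80*W)
Z(X) = 646 (Z(X) = (80*(-2))*(-4) + 6 = -160*(-4) + 6 = 640 + 6 = 646)
√(6420 + Z(s)) = √(6420 + 646) = √7066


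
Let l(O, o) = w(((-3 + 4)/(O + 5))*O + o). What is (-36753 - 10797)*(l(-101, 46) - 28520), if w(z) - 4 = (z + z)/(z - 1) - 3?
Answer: 5994793260750/4421 ≈ 1.3560e+9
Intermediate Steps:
w(z) = 1 + 2*z/(-1 + z) (w(z) = 4 + ((z + z)/(z - 1) - 3) = 4 + ((2*z)/(-1 + z) - 3) = 4 + (2*z/(-1 + z) - 3) = 4 + (-3 + 2*z/(-1 + z)) = 1 + 2*z/(-1 + z))
l(O, o) = (-1 + 3*o + 3*O/(5 + O))/(-1 + o + O/(5 + O)) (l(O, o) = (-1 + 3*(((-3 + 4)/(O + 5))*O + o))/(-1 + (((-3 + 4)/(O + 5))*O + o)) = (-1 + 3*((1/(5 + O))*O + o))/(-1 + ((1/(5 + O))*O + o)) = (-1 + 3*(O/(5 + O) + o))/(-1 + (O/(5 + O) + o)) = (-1 + 3*(o + O/(5 + O)))/(-1 + (o + O/(5 + O))) = (-1 + (3*o + 3*O/(5 + O)))/(-1 + o + O/(5 + O)) = (-1 + 3*o + 3*O/(5 + O))/(-1 + o + O/(5 + O)))
(-36753 - 10797)*(l(-101, 46) - 28520) = (-36753 - 10797)*((5 - 2*(-101) - 3*46*(5 - 101))/(5 - 1*46*(5 - 101)) - 28520) = -47550*((5 + 202 - 3*46*(-96))/(5 - 1*46*(-96)) - 28520) = -47550*((5 + 202 + 13248)/(5 + 4416) - 28520) = -47550*(13455/4421 - 28520) = -47550*(-126073465/4421) = 5994793260750/4421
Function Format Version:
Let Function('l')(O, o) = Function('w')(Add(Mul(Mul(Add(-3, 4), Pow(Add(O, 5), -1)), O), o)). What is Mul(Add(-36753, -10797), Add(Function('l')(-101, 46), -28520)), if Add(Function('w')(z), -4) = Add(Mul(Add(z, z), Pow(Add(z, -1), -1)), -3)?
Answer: Rational(5994793260750, 4421) ≈ 1.3560e+9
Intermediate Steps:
Function('w')(z) = Add(1, Mul(2, z, Pow(Add(-1, z), -1))) (Function('w')(z) = Add(4, Add(Mul(Add(z, z), Pow(Add(z, -1), -1)), -3)) = Add(4, Add(Mul(Mul(2, z), Pow(Add(-1, z), -1)), -3)) = Add(4, Add(Mul(2, z, Pow(Add(-1, z), -1)), -3)) = Add(4, Add(-3, Mul(2, z, Pow(Add(-1, z), -1)))) = Add(1, Mul(2, z, Pow(Add(-1, z), -1))))
Function('l')(O, o) = Mul(Pow(Add(-1, o, Mul(O, Pow(Add(5, O), -1))), -1), Add(-1, Mul(3, o), Mul(3, O, Pow(Add(5, O), -1)))) (Function('l')(O, o) = Mul(Pow(Add(-1, Add(Mul(Mul(Add(-3, 4), Pow(Add(O, 5), -1)), O), o)), -1), Add(-1, Mul(3, Add(Mul(Mul(Add(-3, 4), Pow(Add(O, 5), -1)), O), o)))) = Mul(Pow(Add(-1, Add(Mul(Mul(1, Pow(Add(5, O), -1)), O), o)), -1), Add(-1, Mul(3, Add(Mul(Mul(1, Pow(Add(5, O), -1)), O), o)))) = Mul(Pow(Add(-1, Add(Mul(Pow(Add(5, O), -1), O), o)), -1), Add(-1, Mul(3, Add(Mul(Pow(Add(5, O), -1), O), o)))) = Mul(Pow(Add(-1, Add(Mul(O, Pow(Add(5, O), -1)), o)), -1), Add(-1, Mul(3, Add(Mul(O, Pow(Add(5, O), -1)), o)))) = Mul(Pow(Add(-1, Add(o, Mul(O, Pow(Add(5, O), -1)))), -1), Add(-1, Mul(3, Add(o, Mul(O, Pow(Add(5, O), -1)))))) = Mul(Pow(Add(-1, o, Mul(O, Pow(Add(5, O), -1))), -1), Add(-1, Add(Mul(3, o), Mul(3, O, Pow(Add(5, O), -1))))) = Mul(Pow(Add(-1, o, Mul(O, Pow(Add(5, O), -1))), -1), Add(-1, Mul(3, o), Mul(3, O, Pow(Add(5, O), -1)))))
Mul(Add(-36753, -10797), Add(Function('l')(-101, 46), -28520)) = Mul(Add(-36753, -10797), Add(Mul(Pow(Add(5, Mul(-1, 46, Add(5, -101))), -1), Add(5, Mul(-2, -101), Mul(-3, 46, Add(5, -101)))), -28520)) = Mul(-47550, Add(Mul(Pow(Add(5, Mul(-1, 46, -96)), -1), Add(5, 202, Mul(-3, 46, -96))), -28520)) = Mul(-47550, Add(Mul(Pow(Add(5, 4416), -1), Add(5, 202, 13248)), -28520)) = Mul(-47550, Add(Mul(Pow(4421, -1), 13455), -28520)) = Mul(-47550, Add(Mul(Rational(1, 4421), 13455), -28520)) = Mul(-47550, Add(Rational(13455, 4421), -28520)) = Mul(-47550, Rational(-126073465, 4421)) = Rational(5994793260750, 4421)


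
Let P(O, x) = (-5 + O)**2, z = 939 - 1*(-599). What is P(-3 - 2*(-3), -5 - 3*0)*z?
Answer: 6152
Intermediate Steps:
z = 1538 (z = 939 + 599 = 1538)
P(-3 - 2*(-3), -5 - 3*0)*z = (-5 + (-3 - 2*(-3)))**2*1538 = (-5 + (-3 + 6))**2*1538 = (-5 + 3)**2*1538 = (-2)**2*1538 = 4*1538 = 6152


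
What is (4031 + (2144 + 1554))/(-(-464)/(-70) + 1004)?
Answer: 270515/34908 ≈ 7.7494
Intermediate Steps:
(4031 + (2144 + 1554))/(-(-464)/(-70) + 1004) = (4031 + 3698)/(-(-464)*(-1)/70 + 1004) = 7729/(-4*58/35 + 1004) = 7729/(-232/35 + 1004) = 7729/(34908/35) = 7729*(35/34908) = 270515/34908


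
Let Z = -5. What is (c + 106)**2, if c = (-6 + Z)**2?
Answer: 51529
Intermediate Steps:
c = 121 (c = (-6 - 5)**2 = (-11)**2 = 121)
(c + 106)**2 = (121 + 106)**2 = 227**2 = 51529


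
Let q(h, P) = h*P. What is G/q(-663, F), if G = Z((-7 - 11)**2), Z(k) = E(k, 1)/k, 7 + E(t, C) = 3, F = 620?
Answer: 1/33295860 ≈ 3.0034e-8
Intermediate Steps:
E(t, C) = -4 (E(t, C) = -7 + 3 = -4)
q(h, P) = P*h
Z(k) = -4/k
G = -1/81 (G = -4/(-7 - 11)**2 = -4/((-18)**2) = -4/324 = -4*1/324 = -1/81 ≈ -0.012346)
G/q(-663, F) = -1/(81*(620*(-663))) = -1/81/(-411060) = -1/81*(-1/411060) = 1/33295860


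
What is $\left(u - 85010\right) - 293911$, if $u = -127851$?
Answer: $-506772$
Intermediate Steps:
$\left(u - 85010\right) - 293911 = \left(-127851 - 85010\right) - 293911 = -212861 - 293911 = -506772$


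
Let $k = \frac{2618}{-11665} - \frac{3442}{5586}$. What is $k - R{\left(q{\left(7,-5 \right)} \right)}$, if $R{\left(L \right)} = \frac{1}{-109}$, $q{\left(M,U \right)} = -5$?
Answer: $- \frac{2952661406}{3551257605} \approx -0.83144$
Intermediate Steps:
$R{\left(L \right)} = - \frac{1}{109}$
$k = - \frac{27387539}{32580345}$ ($k = 2618 \left(- \frac{1}{11665}\right) - \frac{1721}{2793} = - \frac{2618}{11665} - \frac{1721}{2793} = - \frac{27387539}{32580345} \approx -0.84062$)
$k - R{\left(q{\left(7,-5 \right)} \right)} = - \frac{27387539}{32580345} - - \frac{1}{109} = - \frac{27387539}{32580345} + \frac{1}{109} = - \frac{2952661406}{3551257605}$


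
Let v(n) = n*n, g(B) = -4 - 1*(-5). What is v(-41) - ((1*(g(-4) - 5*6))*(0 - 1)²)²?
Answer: 840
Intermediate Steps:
g(B) = 1 (g(B) = -4 + 5 = 1)
v(n) = n²
v(-41) - ((1*(g(-4) - 5*6))*(0 - 1)²)² = (-41)² - ((1*(1 - 5*6))*(0 - 1)²)² = 1681 - ((1*(1 - 30))*(-1)²)² = 1681 - ((1*(-29))*1)² = 1681 - (-29*1)² = 1681 - 1*(-29)² = 1681 - 1*841 = 1681 - 841 = 840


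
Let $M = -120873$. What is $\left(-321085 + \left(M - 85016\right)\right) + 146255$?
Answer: $-380719$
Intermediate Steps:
$\left(-321085 + \left(M - 85016\right)\right) + 146255 = \left(-321085 - 205889\right) + 146255 = -526974 + 146255 = -380719$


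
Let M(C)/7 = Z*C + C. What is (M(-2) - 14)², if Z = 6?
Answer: 12544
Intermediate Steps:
M(C) = 49*C (M(C) = 7*(6*C + C) = 7*(7*C) = 49*C)
(M(-2) - 14)² = (49*(-2) - 14)² = (-98 - 14)² = (-112)² = 12544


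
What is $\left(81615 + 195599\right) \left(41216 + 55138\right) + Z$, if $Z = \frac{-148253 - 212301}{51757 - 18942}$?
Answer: $\frac{876510890202586}{32815} \approx 2.6711 \cdot 10^{10}$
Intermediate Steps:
$Z = - \frac{360554}{32815} \approx -10.987$
$\left(81615 + 195599\right) \left(41216 + 55138\right) + Z = \left(81615 + 195599\right) \left(41216 + 55138\right) - \frac{360554}{32815} = 277214 \cdot 96354 - \frac{360554}{32815} = 26710677756 - \frac{360554}{32815} = \frac{876510890202586}{32815}$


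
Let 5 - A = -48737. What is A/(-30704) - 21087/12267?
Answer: -69187409/20924776 ≈ -3.3065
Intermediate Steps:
A = 48742 (A = 5 - 1*(-48737) = 5 + 48737 = 48742)
A/(-30704) - 21087/12267 = 48742/(-30704) - 21087/12267 = 48742*(-1/30704) - 21087*1/12267 = -24371/15352 - 2343/1363 = -69187409/20924776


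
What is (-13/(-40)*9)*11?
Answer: 1287/40 ≈ 32.175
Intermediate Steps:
(-13/(-40)*9)*11 = (-13*(-1/40)*9)*11 = ((13/40)*9)*11 = (117/40)*11 = 1287/40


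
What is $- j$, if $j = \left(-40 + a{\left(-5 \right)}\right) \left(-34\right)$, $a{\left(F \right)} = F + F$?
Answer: $-1700$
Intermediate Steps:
$a{\left(F \right)} = 2 F$
$j = 1700$ ($j = \left(-40 + 2 \left(-5\right)\right) \left(-34\right) = \left(-40 - 10\right) \left(-34\right) = \left(-50\right) \left(-34\right) = 1700$)
$- j = \left(-1\right) 1700 = -1700$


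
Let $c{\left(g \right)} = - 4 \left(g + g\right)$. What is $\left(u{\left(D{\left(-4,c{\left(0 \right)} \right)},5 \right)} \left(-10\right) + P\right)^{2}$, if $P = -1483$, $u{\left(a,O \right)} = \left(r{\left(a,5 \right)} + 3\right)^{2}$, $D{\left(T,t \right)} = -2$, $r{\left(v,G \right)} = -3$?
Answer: $2199289$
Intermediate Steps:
$c{\left(g \right)} = - 8 g$ ($c{\left(g \right)} = - 4 \cdot 2 g = - 8 g$)
$u{\left(a,O \right)} = 0$ ($u{\left(a,O \right)} = \left(-3 + 3\right)^{2} = 0^{2} = 0$)
$\left(u{\left(D{\left(-4,c{\left(0 \right)} \right)},5 \right)} \left(-10\right) + P\right)^{2} = \left(0 \left(-10\right) - 1483\right)^{2} = \left(0 - 1483\right)^{2} = \left(-1483\right)^{2} = 2199289$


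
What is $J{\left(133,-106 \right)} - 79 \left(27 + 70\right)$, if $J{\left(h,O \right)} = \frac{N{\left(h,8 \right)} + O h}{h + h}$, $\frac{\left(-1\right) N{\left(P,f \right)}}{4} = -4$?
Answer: $- \frac{1026220}{133} \approx -7715.9$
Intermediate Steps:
$N{\left(P,f \right)} = 16$ ($N{\left(P,f \right)} = \left(-4\right) \left(-4\right) = 16$)
$J{\left(h,O \right)} = \frac{16 + O h}{2 h}$ ($J{\left(h,O \right)} = \frac{16 + O h}{h + h} = \frac{16 + O h}{2 h}$)
$J{\left(133,-106 \right)} - 79 \left(27 + 70\right) = \left(\frac{1}{2} \left(-106\right) + \frac{8}{133}\right) - 79 \left(27 + 70\right) = \left(-53 + 8 \cdot \frac{1}{133}\right) - 7663 = \left(-53 + \frac{8}{133}\right) - 7663 = - \frac{7041}{133} - 7663 = - \frac{1026220}{133}$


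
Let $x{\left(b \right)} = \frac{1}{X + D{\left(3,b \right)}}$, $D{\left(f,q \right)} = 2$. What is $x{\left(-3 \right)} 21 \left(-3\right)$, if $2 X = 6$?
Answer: $- \frac{63}{5} \approx -12.6$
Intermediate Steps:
$X = 3$ ($X = \frac{1}{2} \cdot 6 = 3$)
$x{\left(b \right)} = \frac{1}{5}$ ($x{\left(b \right)} = \frac{1}{3 + 2} = \frac{1}{5}$)
$x{\left(-3 \right)} 21 \left(-3\right) = \frac{1}{5} \cdot 21 \left(-3\right) = \frac{21}{5} \left(-3\right) = - \frac{63}{5}$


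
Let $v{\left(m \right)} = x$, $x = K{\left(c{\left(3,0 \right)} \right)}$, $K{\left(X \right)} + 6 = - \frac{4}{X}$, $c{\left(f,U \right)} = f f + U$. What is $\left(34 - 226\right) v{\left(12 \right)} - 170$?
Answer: $\frac{3202}{3} \approx 1067.3$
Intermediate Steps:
$c{\left(f,U \right)} = U + f^{2}$ ($c{\left(f,U \right)} = f^{2} + U = U + f^{2}$)
$K{\left(X \right)} = -6 - \frac{4}{X}$
$x = - \frac{58}{9}$ ($x = -6 - \frac{4}{0 + 3^{2}} = -6 - \frac{4}{0 + 9} = -6 - \frac{4}{9} = - \frac{58}{9} \approx -6.4444$)
$v{\left(m \right)} = - \frac{58}{9}$
$\left(34 - 226\right) v{\left(12 \right)} - 170 = \left(34 - 226\right) \left(- \frac{58}{9}\right) - 170 = \left(-192\right) \left(- \frac{58}{9}\right) - 170 = \frac{3712}{3} - 170 = \frac{3202}{3}$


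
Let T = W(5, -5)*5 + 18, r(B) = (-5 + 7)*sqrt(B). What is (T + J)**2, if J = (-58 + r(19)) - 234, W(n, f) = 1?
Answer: 72437 - 1076*sqrt(19) ≈ 67747.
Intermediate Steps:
r(B) = 2*sqrt(B)
J = -292 + 2*sqrt(19) (J = (-58 + 2*sqrt(19)) - 234 = -292 + 2*sqrt(19) ≈ -283.28)
T = 23 (T = 1*5 + 18 = 5 + 18 = 23)
(T + J)**2 = (23 + (-292 + 2*sqrt(19)))**2 = (-269 + 2*sqrt(19))**2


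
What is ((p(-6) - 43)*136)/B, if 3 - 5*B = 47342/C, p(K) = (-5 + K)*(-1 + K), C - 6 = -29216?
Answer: 168833800/33743 ≈ 5003.5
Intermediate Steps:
C = -29210 (C = 6 - 29216 = -29210)
p(K) = (-1 + K)*(-5 + K)
B = 67486/73025 (B = ⅗ - 47342/(5*(-29210)) = ⅗ - 47342*(-1)/(5*29210) = ⅗ - ⅕*(-23671/14605) = ⅗ + 23671/73025 = 67486/73025 ≈ 0.92415)
((p(-6) - 43)*136)/B = (((5 + (-6)² - 6*(-6)) - 43)*136)/(67486/73025) = (((5 + 36 + 36) - 43)*136)*(73025/67486) = ((77 - 43)*136)*(73025/67486) = (34*136)*(73025/67486) = 4624*(73025/67486) = 168833800/33743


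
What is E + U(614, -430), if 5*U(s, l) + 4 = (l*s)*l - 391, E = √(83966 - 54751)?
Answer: 22705641 + √29215 ≈ 2.2706e+7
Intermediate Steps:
E = √29215 ≈ 170.92
U(s, l) = -79 + s*l²/5 (U(s, l) = -⅘ + ((l*s)*l - 391)/5 = -⅘ + (s*l² - 391)/5 = -⅘ + (-391 + s*l²)/5 = -⅘ + (-391/5 + s*l²/5) = -79 + s*l²/5)
E + U(614, -430) = √29215 + (-79 + (⅕)*614*(-430)²) = √29215 + (-79 + (⅕)*614*184900) = √29215 + (-79 + 22705720) = √29215 + 22705641 = 22705641 + √29215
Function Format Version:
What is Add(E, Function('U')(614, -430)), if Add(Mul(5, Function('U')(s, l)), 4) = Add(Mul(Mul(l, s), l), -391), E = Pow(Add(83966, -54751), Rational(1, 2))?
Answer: Add(22705641, Pow(29215, Rational(1, 2))) ≈ 2.2706e+7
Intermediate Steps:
E = Pow(29215, Rational(1, 2)) ≈ 170.92
Function('U')(s, l) = Add(-79, Mul(Rational(1, 5), s, Pow(l, 2))) (Function('U')(s, l) = Add(Rational(-4, 5), Mul(Rational(1, 5), Add(Mul(Mul(l, s), l), -391))) = Add(Rational(-4, 5), Mul(Rational(1, 5), Add(Mul(s, Pow(l, 2)), -391))) = Add(Rational(-4, 5), Mul(Rational(1, 5), Add(-391, Mul(s, Pow(l, 2))))) = Add(Rational(-4, 5), Add(Rational(-391, 5), Mul(Rational(1, 5), s, Pow(l, 2)))) = Add(-79, Mul(Rational(1, 5), s, Pow(l, 2))))
Add(E, Function('U')(614, -430)) = Add(Pow(29215, Rational(1, 2)), Add(-79, Mul(Rational(1, 5), 614, Pow(-430, 2)))) = Add(Pow(29215, Rational(1, 2)), Add(-79, Mul(Rational(1, 5), 614, 184900))) = Add(Pow(29215, Rational(1, 2)), Add(-79, 22705720)) = Add(Pow(29215, Rational(1, 2)), 22705641) = Add(22705641, Pow(29215, Rational(1, 2)))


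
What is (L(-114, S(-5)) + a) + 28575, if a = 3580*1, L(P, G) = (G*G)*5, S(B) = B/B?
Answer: 32160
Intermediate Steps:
S(B) = 1
L(P, G) = 5*G² (L(P, G) = G²*5 = 5*G²)
a = 3580
(L(-114, S(-5)) + a) + 28575 = (5*1² + 3580) + 28575 = (5*1 + 3580) + 28575 = (5 + 3580) + 28575 = 3585 + 28575 = 32160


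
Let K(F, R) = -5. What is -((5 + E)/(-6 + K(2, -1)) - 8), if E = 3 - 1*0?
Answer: 96/11 ≈ 8.7273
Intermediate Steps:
E = 3 (E = 3 + 0 = 3)
-((5 + E)/(-6 + K(2, -1)) - 8) = -((5 + 3)/(-6 - 5) - 8) = -(8/(-11) - 8) = -(8*(-1/11) - 8) = -(-8/11 - 8) = -1*(-96/11) = 96/11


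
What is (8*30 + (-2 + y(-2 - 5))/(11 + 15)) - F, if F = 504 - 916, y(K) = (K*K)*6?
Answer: 8622/13 ≈ 663.23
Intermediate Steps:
y(K) = 6*K² (y(K) = K²*6 = 6*K²)
F = -412
(8*30 + (-2 + y(-2 - 5))/(11 + 15)) - F = (8*30 + (-2 + 6*(-2 - 5)²)/(11 + 15)) - 1*(-412) = (240 + (-2 + 6*(-7)²)/26) + 412 = (240 + (-2 + 6*49)*(1/26)) + 412 = (240 + (-2 + 294)*(1/26)) + 412 = (240 + 292*(1/26)) + 412 = (240 + 146/13) + 412 = 3266/13 + 412 = 8622/13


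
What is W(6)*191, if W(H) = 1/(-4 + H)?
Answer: 191/2 ≈ 95.500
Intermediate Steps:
W(6)*191 = 191/(-4 + 6) = 191/2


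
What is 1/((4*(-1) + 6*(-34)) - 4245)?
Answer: -1/4453 ≈ -0.00022457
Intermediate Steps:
1/((4*(-1) + 6*(-34)) - 4245) = 1/((-4 - 204) - 4245) = 1/(-208 - 4245) = 1/(-4453) = -1/4453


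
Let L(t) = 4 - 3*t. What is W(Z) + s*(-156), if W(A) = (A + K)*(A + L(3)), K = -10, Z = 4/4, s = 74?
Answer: -11508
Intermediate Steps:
Z = 1 (Z = 4*(¼) = 1)
W(A) = (-10 + A)*(-5 + A) (W(A) = (A - 10)*(A + (4 - 3*3)) = (-10 + A)*(A + (4 - 9)) = (-10 + A)*(A - 5) = (-10 + A)*(-5 + A))
W(Z) + s*(-156) = (50 + 1² - 15*1) + 74*(-156) = (50 + 1 - 15) - 11544 = 36 - 11544 = -11508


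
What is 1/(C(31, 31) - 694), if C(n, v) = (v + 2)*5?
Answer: -1/529 ≈ -0.0018904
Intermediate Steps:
C(n, v) = 10 + 5*v (C(n, v) = (2 + v)*5 = 10 + 5*v)
1/(C(31, 31) - 694) = 1/((10 + 5*31) - 694) = 1/((10 + 155) - 694) = 1/(165 - 694) = 1/(-529) = -1/529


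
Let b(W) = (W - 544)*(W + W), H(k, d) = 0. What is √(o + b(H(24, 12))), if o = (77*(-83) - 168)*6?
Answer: I*√39354 ≈ 198.38*I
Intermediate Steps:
o = -39354 (o = (-6391 - 168)*6 = -6559*6 = -39354)
b(W) = 2*W*(-544 + W) (b(W) = (-544 + W)*(2*W) = 2*W*(-544 + W))
√(o + b(H(24, 12))) = √(-39354 + 2*0*(-544 + 0)) = √(-39354 + 2*0*(-544)) = √(-39354 + 0) = √(-39354) = I*√39354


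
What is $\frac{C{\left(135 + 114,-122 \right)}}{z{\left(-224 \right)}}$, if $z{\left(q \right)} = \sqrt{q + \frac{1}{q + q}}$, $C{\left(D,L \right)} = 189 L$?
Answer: $\frac{61488 i \sqrt{702471}}{33451} \approx 1540.6 i$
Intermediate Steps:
$z{\left(q \right)} = \sqrt{q + \frac{1}{2 q}}$
$\frac{C{\left(135 + 114,-122 \right)}}{z{\left(-224 \right)}} = \frac{189 \left(-122\right)}{\frac{1}{2} \sqrt{\frac{2}{-224} + 4 \left(-224\right)}} = - \frac{23058}{\frac{1}{2} \sqrt{2 \left(- \frac{1}{224}\right) - 896}} = - \frac{23058}{\frac{1}{2} \sqrt{- \frac{1}{112} - 896}} = - \frac{23058}{\frac{1}{2} \sqrt{- \frac{100353}{112}}} = - \frac{23058}{\frac{1}{2} \frac{i \sqrt{702471}}{28}} = - \frac{23058}{\frac{1}{56} i \sqrt{702471}} = - 23058 \left(- \frac{8 i \sqrt{702471}}{100353}\right) = \frac{61488 i \sqrt{702471}}{33451}$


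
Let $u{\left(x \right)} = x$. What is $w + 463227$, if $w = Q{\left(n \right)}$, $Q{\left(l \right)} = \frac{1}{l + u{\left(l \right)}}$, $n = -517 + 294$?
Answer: $\frac{206599241}{446} \approx 4.6323 \cdot 10^{5}$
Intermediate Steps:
$n = -223$
$Q{\left(l \right)} = \frac{1}{2 l}$ ($Q{\left(l \right)} = \frac{1}{l + l} = \frac{1}{2 l}$)
$w = - \frac{1}{446}$ ($w = \frac{1}{2 \left(-223\right)} = \frac{1}{2} \left(- \frac{1}{223}\right) = - \frac{1}{446} \approx -0.0022422$)
$w + 463227 = - \frac{1}{446} + 463227 = \frac{206599241}{446}$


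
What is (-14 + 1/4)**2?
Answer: 3025/16 ≈ 189.06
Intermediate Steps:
(-14 + 1/4)**2 = (-55/4)**2 = 3025/16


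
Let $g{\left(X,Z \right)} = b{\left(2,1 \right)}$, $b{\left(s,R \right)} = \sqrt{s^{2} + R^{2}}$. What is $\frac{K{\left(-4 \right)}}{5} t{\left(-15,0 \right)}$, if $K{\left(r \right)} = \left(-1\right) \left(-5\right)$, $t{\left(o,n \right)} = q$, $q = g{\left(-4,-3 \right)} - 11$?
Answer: $-11 + \sqrt{5} \approx -8.7639$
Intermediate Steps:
$b{\left(s,R \right)} = \sqrt{R^{2} + s^{2}}$
$g{\left(X,Z \right)} = \sqrt{5}$ ($g{\left(X,Z \right)} = \sqrt{1^{2} + 2^{2}} = \sqrt{1 + 4} = \sqrt{5}$)
$q = -11 + \sqrt{5}$ ($q = \sqrt{5} - 11 = -11 + \sqrt{5} \approx -8.7639$)
$t{\left(o,n \right)} = -11 + \sqrt{5}$
$K{\left(r \right)} = 5$
$\frac{K{\left(-4 \right)}}{5} t{\left(-15,0 \right)} = \frac{1}{5} \cdot 5 \left(-11 + \sqrt{5}\right) = 1 \left(-11 + \sqrt{5}\right) = -11 + \sqrt{5}$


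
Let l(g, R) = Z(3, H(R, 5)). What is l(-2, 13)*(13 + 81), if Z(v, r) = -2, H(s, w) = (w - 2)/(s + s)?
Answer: -188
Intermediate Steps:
H(s, w) = (-2 + w)/(2*s) (H(s, w) = (-2 + w)/((2*s)) = (-2 + w)*(1/(2*s)) = (-2 + w)/(2*s))
l(g, R) = -2
l(-2, 13)*(13 + 81) = -2*(13 + 81) = -2*94 = -188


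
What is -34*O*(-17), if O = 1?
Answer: 578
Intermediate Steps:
-34*O*(-17) = -34*1*(-17) = -34*(-17) = 578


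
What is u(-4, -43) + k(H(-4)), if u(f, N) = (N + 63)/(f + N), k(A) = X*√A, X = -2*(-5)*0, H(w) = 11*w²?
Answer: -20/47 ≈ -0.42553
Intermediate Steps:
X = 0 (X = 10*0 = 0)
k(A) = 0 (k(A) = 0*√A = 0)
u(f, N) = (63 + N)/(N + f)
u(-4, -43) + k(H(-4)) = (63 - 43)/(-43 - 4) + 0 = 20/(-47) + 0 = -1/47*20 + 0 = -20/47 + 0 = -20/47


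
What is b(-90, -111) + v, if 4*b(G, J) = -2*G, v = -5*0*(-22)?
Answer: 45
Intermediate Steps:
v = 0 (v = 0*(-22) = 0)
b(G, J) = -G/2 (b(G, J) = (-2*G)/4 = -G/2)
b(-90, -111) + v = -1/2*(-90) + 0 = 45 + 0 = 45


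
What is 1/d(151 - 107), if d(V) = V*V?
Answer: 1/1936 ≈ 0.00051653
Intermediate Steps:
d(V) = V²
1/d(151 - 107) = 1/((151 - 107)²) = 1/(44²) = 1/1936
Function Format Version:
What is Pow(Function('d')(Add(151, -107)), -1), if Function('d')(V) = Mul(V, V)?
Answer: Rational(1, 1936) ≈ 0.00051653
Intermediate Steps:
Function('d')(V) = Pow(V, 2)
Pow(Function('d')(Add(151, -107)), -1) = Pow(Pow(Add(151, -107), 2), -1) = Pow(Pow(44, 2), -1) = Pow(1936, -1) = Rational(1, 1936)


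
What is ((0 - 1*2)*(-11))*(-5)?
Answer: -110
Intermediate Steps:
((0 - 1*2)*(-11))*(-5) = ((0 - 2)*(-11))*(-5) = -2*(-11)*(-5) = 22*(-5) = -110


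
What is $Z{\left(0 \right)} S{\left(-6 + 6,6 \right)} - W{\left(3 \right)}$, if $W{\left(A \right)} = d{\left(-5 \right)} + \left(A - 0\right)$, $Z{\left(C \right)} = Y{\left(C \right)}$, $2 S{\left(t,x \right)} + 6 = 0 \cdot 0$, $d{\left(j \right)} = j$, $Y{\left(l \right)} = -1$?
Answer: $5$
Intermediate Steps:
$S{\left(t,x \right)} = -3$ ($S{\left(t,x \right)} = -3 + \frac{0 \cdot 0}{2} = -3 + \frac{1}{2} \cdot 0 = -3 + 0 = -3$)
$Z{\left(C \right)} = -1$
$W{\left(A \right)} = -5 + A$ ($W{\left(A \right)} = -5 + \left(A - 0\right) = -5 + \left(A + 0\right) = -5 + A$)
$Z{\left(0 \right)} S{\left(-6 + 6,6 \right)} - W{\left(3 \right)} = \left(-1\right) \left(-3\right) - \left(-5 + 3\right) = 3 - -2 = 3 + 2 = 5$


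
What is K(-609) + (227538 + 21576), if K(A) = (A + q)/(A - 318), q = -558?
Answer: 76976615/309 ≈ 2.4912e+5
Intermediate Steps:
K(A) = (-558 + A)/(-318 + A) (K(A) = (A - 558)/(A - 318) = (-558 + A)/(-318 + A))
K(-609) + (227538 + 21576) = (-558 - 609)/(-318 - 609) + (227538 + 21576) = -1167/(-927) + 249114 = -1/927*(-1167) + 249114 = 389/309 + 249114 = 76976615/309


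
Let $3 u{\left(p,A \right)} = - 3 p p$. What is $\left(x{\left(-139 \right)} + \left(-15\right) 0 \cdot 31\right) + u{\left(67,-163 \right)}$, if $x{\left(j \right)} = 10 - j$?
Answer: $-4340$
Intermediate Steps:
$u{\left(p,A \right)} = - p^{2}$ ($u{\left(p,A \right)} = \frac{- 3 p p}{3} = \frac{\left(-3\right) p^{2}}{3} = - p^{2}$)
$\left(x{\left(-139 \right)} + \left(-15\right) 0 \cdot 31\right) + u{\left(67,-163 \right)} = \left(\left(10 - -139\right) + \left(-15\right) 0 \cdot 31\right) - 67^{2} = \left(\left(10 + 139\right) + 0 \cdot 31\right) - 4489 = \left(149 + 0\right) - 4489 = 149 - 4489 = -4340$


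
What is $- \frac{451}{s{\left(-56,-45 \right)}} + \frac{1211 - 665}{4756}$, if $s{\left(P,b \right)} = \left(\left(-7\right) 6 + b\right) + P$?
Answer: $\frac{101047}{30914} \approx 3.2687$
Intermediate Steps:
$s{\left(P,b \right)} = -42 + P + b$ ($s{\left(P,b \right)} = \left(-42 + b\right) + P = -42 + P + b$)
$- \frac{451}{s{\left(-56,-45 \right)}} + \frac{1211 - 665}{4756} = - \frac{451}{-42 - 56 - 45} + \frac{1211 - 665}{4756} = - \frac{451}{-143} + \left(1211 - 665\right) \frac{1}{4756} = \left(-451\right) \left(- \frac{1}{143}\right) + 546 \cdot \frac{1}{4756} = \frac{41}{13} + \frac{273}{2378} = \frac{101047}{30914}$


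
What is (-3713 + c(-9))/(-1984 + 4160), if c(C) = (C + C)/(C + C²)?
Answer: -14853/8704 ≈ -1.7065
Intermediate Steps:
c(C) = 2*C/(C + C²) (c(C) = (2*C)/(C + C²) = 2*C/(C + C²))
(-3713 + c(-9))/(-1984 + 4160) = (-3713 + 2/(1 - 9))/(-1984 + 4160) = (-3713 + 2/(-8))/2176 = (-3713 + 2*(-⅛))*(1/2176) = (-3713 - ¼)*(1/2176) = -14853/4*1/2176 = -14853/8704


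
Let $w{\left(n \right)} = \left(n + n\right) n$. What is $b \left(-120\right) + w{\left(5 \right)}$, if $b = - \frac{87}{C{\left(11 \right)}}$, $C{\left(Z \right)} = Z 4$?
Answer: $\frac{3160}{11} \approx 287.27$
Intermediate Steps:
$C{\left(Z \right)} = 4 Z$
$b = - \frac{87}{44}$ ($b = - \frac{87}{4 \cdot 11} = - \frac{87}{44} \approx -1.9773$)
$w{\left(n \right)} = 2 n^{2}$ ($w{\left(n \right)} = 2 n n = 2 n^{2}$)
$b \left(-120\right) + w{\left(5 \right)} = \left(- \frac{87}{44}\right) \left(-120\right) + 2 \cdot 5^{2} = \frac{2610}{11} + 2 \cdot 25 = \frac{2610}{11} + 50 = \frac{3160}{11}$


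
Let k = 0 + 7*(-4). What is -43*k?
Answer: 1204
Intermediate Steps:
k = -28 (k = 0 - 28 = -28)
-43*k = -43*(-28) = -1*(-1204) = 1204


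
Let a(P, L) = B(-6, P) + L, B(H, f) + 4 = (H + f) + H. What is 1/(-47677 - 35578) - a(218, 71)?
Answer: -22728616/83255 ≈ -273.00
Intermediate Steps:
B(H, f) = -4 + f + 2*H (B(H, f) = -4 + ((H + f) + H) = -4 + (f + 2*H) = -4 + f + 2*H)
a(P, L) = -16 + L + P (a(P, L) = (-4 + P + 2*(-6)) + L = (-4 + P - 12) + L = (-16 + P) + L = -16 + L + P)
1/(-47677 - 35578) - a(218, 71) = 1/(-47677 - 35578) - (-16 + 71 + 218) = 1/(-83255) - 1*273 = -1/83255 - 273 = -22728616/83255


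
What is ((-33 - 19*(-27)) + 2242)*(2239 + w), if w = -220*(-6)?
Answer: 9687598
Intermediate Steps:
w = 1320
((-33 - 19*(-27)) + 2242)*(2239 + w) = ((-33 - 19*(-27)) + 2242)*(2239 + 1320) = ((-33 + 513) + 2242)*3559 = (480 + 2242)*3559 = 2722*3559 = 9687598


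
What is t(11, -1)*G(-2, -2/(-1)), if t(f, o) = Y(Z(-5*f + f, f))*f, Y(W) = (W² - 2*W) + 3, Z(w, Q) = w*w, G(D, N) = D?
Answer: -82372994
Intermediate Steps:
Z(w, Q) = w²
Y(W) = 3 + W² - 2*W
t(f, o) = f*(3 - 32*f² + 256*f⁴) (t(f, o) = (3 + ((-5*f + f)²)² - 2*(-5*f + f)²)*f = (3 + ((-4*f)²)² - 2*16*f²)*f = (3 + (16*f²)² - 32*f²)*f = (3 + 256*f⁴ - 32*f²)*f = (3 - 32*f² + 256*f⁴)*f = f*(3 - 32*f² + 256*f⁴))
t(11, -1)*G(-2, -2/(-1)) = (11*(3 - 32*11² + 256*11⁴))*(-2) = (11*(3 - 32*121 + 256*14641))*(-2) = (11*(3 - 3872 + 3748096))*(-2) = (11*3744227)*(-2) = 41186497*(-2) = -82372994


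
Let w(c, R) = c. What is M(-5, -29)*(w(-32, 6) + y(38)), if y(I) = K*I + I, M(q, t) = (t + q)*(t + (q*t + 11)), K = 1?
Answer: -189992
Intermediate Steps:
M(q, t) = (q + t)*(11 + t + q*t) (M(q, t) = (q + t)*(t + (11 + q*t)) = (q + t)*(11 + t + q*t))
y(I) = 2*I (y(I) = 1*I + I = I + I = 2*I)
M(-5, -29)*(w(-32, 6) + y(38)) = ((-29)² + 11*(-5) + 11*(-29) - 5*(-29) - 5*(-29)² - 29*(-5)²)*(-32 + 2*38) = (841 - 55 - 319 + 145 - 5*841 - 29*25)*(-32 + 76) = (841 - 55 - 319 + 145 - 4205 - 725)*44 = -4318*44 = -189992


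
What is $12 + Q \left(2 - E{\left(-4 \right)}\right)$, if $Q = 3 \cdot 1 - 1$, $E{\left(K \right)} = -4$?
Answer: $24$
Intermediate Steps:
$Q = 2$ ($Q = 3 - 1 = 2$)
$12 + Q \left(2 - E{\left(-4 \right)}\right) = 12 + 2 \left(2 - -4\right) = 12 + 2 \left(2 + 4\right) = 12 + 2 \cdot 6 = 12 + 12 = 24$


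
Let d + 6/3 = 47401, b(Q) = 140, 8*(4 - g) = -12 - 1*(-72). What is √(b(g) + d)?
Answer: √47539 ≈ 218.03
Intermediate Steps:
g = -7/2 (g = 4 - (-12 - 1*(-72))/8 = 4 - (-12 + 72)/8 = 4 - ⅛*60 = 4 - 15/2 = -7/2 ≈ -3.5000)
d = 47399 (d = -2 + 47401 = 47399)
√(b(g) + d) = √(140 + 47399) = √47539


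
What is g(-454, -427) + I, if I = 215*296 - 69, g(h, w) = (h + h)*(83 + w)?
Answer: 375923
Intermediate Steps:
g(h, w) = 2*h*(83 + w) (g(h, w) = (2*h)*(83 + w) = 2*h*(83 + w))
I = 63571 (I = 63640 - 69 = 63571)
g(-454, -427) + I = 2*(-454)*(83 - 427) + 63571 = 2*(-454)*(-344) + 63571 = 312352 + 63571 = 375923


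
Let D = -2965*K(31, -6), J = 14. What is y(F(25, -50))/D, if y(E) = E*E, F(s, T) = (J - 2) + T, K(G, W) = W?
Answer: 722/8895 ≈ 0.081169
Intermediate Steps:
F(s, T) = 12 + T (F(s, T) = (14 - 2) + T = 12 + T)
y(E) = E²
D = 17790 (D = -2965*(-6) = 17790)
y(F(25, -50))/D = (12 - 50)²/17790 = (-38)²*(1/17790) = 1444*(1/17790) = 722/8895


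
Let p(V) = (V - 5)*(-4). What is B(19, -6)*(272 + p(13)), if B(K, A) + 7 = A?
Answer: -3120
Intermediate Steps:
B(K, A) = -7 + A
p(V) = 20 - 4*V (p(V) = (-5 + V)*(-4) = 20 - 4*V)
B(19, -6)*(272 + p(13)) = (-7 - 6)*(272 + (20 - 4*13)) = -13*(272 + (20 - 52)) = -13*(272 - 32) = -13*240 = -3120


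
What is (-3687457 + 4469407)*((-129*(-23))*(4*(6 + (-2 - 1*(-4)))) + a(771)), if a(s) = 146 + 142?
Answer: 74466662400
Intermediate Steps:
a(s) = 288
(-3687457 + 4469407)*((-129*(-23))*(4*(6 + (-2 - 1*(-4)))) + a(771)) = (-3687457 + 4469407)*((-129*(-23))*(4*(6 + (-2 - 1*(-4)))) + 288) = 781950*(2967*(4*(6 + (-2 + 4))) + 288) = 781950*(2967*(4*(6 + 2)) + 288) = 781950*(2967*(4*8) + 288) = 781950*(2967*32 + 288) = 781950*(94944 + 288) = 781950*95232 = 74466662400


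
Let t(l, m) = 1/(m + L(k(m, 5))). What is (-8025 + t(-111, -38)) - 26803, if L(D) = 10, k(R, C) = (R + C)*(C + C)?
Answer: -975185/28 ≈ -34828.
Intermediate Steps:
k(R, C) = 2*C*(C + R) (k(R, C) = (C + R)*(2*C) = 2*C*(C + R))
t(l, m) = 1/(10 + m) (t(l, m) = 1/(m + 10) = 1/(10 + m))
(-8025 + t(-111, -38)) - 26803 = (-8025 + 1/(10 - 38)) - 26803 = (-8025 + 1/(-28)) - 26803 = (-8025 - 1/28) - 26803 = -224701/28 - 26803 = -975185/28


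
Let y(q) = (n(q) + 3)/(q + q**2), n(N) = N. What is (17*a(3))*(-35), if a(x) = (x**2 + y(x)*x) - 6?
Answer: -5355/2 ≈ -2677.5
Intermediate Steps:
y(q) = (3 + q)/(q + q**2) (y(q) = (q + 3)/(q + q**2) = (3 + q)/(q + q**2))
a(x) = -6 + x**2 + (3 + x)/(1 + x) (a(x) = (x**2 + ((3 + x)/(x*(1 + x)))*x) - 6 = (x**2 + (3 + x)/(1 + x)) - 6 = -6 + x**2 + (3 + x)/(1 + x))
(17*a(3))*(-35) = (17*((3 + 3 + (1 + 3)*(-6 + 3**2))/(1 + 3)))*(-35) = (17*((3 + 3 + 4*(-6 + 9))/4))*(-35) = (17*((3 + 3 + 4*3)/4))*(-35) = (17*((3 + 3 + 12)/4))*(-35) = (17*((1/4)*18))*(-35) = (17*(9/2))*(-35) = (153/2)*(-35) = -5355/2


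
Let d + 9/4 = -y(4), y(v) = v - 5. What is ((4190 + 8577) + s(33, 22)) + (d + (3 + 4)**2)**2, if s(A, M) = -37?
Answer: 240161/16 ≈ 15010.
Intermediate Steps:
y(v) = -5 + v
d = -5/4 (d = -9/4 - (-5 + 4) = -9/4 - 1*(-1) = -9/4 + 1 = -5/4 ≈ -1.2500)
((4190 + 8577) + s(33, 22)) + (d + (3 + 4)**2)**2 = ((4190 + 8577) - 37) + (-5/4 + (3 + 4)**2)**2 = (12767 - 37) + (-5/4 + 7**2)**2 = 12730 + (-5/4 + 49)**2 = 12730 + (191/4)**2 = 12730 + 36481/16 = 240161/16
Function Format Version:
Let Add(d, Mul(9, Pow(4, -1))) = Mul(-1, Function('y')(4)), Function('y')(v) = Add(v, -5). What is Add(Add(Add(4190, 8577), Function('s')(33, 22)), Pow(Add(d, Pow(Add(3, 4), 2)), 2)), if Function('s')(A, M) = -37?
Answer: Rational(240161, 16) ≈ 15010.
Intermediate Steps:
Function('y')(v) = Add(-5, v)
d = Rational(-5, 4) (d = Add(Rational(-9, 4), Mul(-1, Add(-5, 4))) = Add(Rational(-9, 4), Mul(-1, -1)) = Add(Rational(-9, 4), 1) = Rational(-5, 4) ≈ -1.2500)
Add(Add(Add(4190, 8577), Function('s')(33, 22)), Pow(Add(d, Pow(Add(3, 4), 2)), 2)) = Add(Add(Add(4190, 8577), -37), Pow(Add(Rational(-5, 4), Pow(Add(3, 4), 2)), 2)) = Add(Add(12767, -37), Pow(Add(Rational(-5, 4), Pow(7, 2)), 2)) = Add(12730, Pow(Add(Rational(-5, 4), 49), 2)) = Add(12730, Pow(Rational(191, 4), 2)) = Add(12730, Rational(36481, 16)) = Rational(240161, 16)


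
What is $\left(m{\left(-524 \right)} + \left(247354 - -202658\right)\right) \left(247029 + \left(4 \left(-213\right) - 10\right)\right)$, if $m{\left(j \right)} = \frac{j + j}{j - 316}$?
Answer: $\frac{11631733168297}{105} \approx 1.1078 \cdot 10^{11}$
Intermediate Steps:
$m{\left(j \right)} = \frac{2 j}{-316 + j}$
$\left(m{\left(-524 \right)} + \left(247354 - -202658\right)\right) \left(247029 + \left(4 \left(-213\right) - 10\right)\right) = \left(2 \left(-524\right) \frac{1}{-316 - 524} + \left(247354 - -202658\right)\right) \left(247029 + \left(4 \left(-213\right) - 10\right)\right) = \left(2 \left(-524\right) \frac{1}{-840} + \left(247354 + 202658\right)\right) \left(247029 - 862\right) = \left(2 \left(-524\right) \left(- \frac{1}{840}\right) + 450012\right) \left(247029 - 862\right) = \left(\frac{131}{105} + 450012\right) 246167 = \frac{47251391}{105} \cdot 246167 = \frac{11631733168297}{105}$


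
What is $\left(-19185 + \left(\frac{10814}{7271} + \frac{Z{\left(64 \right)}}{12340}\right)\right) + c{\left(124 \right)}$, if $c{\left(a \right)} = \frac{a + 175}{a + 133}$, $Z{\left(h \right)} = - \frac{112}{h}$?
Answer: $- \frac{1769311161221009}{92236415920} \approx -19182.0$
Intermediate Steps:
$c{\left(a \right)} = \frac{175 + a}{133 + a}$
$\left(-19185 + \left(\frac{10814}{7271} + \frac{Z{\left(64 \right)}}{12340}\right)\right) + c{\left(124 \right)} = \left(-19185 + \left(\frac{10814}{7271} + \frac{\left(-112\right) \frac{1}{64}}{12340}\right)\right) + \frac{175 + 124}{133 + 124} = \left(-19185 + \left(10814 \cdot \frac{1}{7271} + \left(-112\right) \frac{1}{64} \cdot \frac{1}{12340}\right)\right) + \frac{1}{257} \cdot 299 = \left(-19185 + \left(\frac{10814}{7271} - \frac{7}{49360}\right)\right) + \frac{1}{257} \cdot 299 = \left(-19185 + \left(\frac{10814}{7271} - \frac{7}{49360}\right)\right) + \frac{299}{257} = \left(-19185 + \frac{533728143}{358896560}\right) + \frac{299}{257} = - \frac{6884896775457}{358896560} + \frac{299}{257} = - \frac{1769311161221009}{92236415920}$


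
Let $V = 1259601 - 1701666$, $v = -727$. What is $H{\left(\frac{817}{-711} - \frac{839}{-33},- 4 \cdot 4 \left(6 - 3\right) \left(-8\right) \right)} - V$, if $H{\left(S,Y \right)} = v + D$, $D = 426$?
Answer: $441764$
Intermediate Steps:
$H{\left(S,Y \right)} = -301$ ($H{\left(S,Y \right)} = -727 + 426 = -301$)
$V = -442065$ ($V = 1259601 - 1701666 = -442065$)
$H{\left(\frac{817}{-711} - \frac{839}{-33},- 4 \cdot 4 \left(6 - 3\right) \left(-8\right) \right)} - V = -301 - -442065 = -301 + 442065 = 441764$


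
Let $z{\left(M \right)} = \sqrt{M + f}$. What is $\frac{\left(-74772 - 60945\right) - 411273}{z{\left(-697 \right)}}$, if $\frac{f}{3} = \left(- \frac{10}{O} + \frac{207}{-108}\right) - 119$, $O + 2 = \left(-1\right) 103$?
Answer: $\frac{218796 i \sqrt{207655}}{5933} \approx 16805.0 i$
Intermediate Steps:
$O = -105$ ($O = -2 - 103 = -105$)
$f = - \frac{10149}{28}$ ($f = 3 \left(\left(- \frac{10}{-105} + \frac{207}{-108}\right) - 119\right) = 3 \left(\left(\left(-10\right) \left(- \frac{1}{105}\right) + 207 \left(- \frac{1}{108}\right)\right) - 119\right) = 3 \left(\left(\frac{2}{21} - \frac{23}{12}\right) - 119\right) = 3 \left(- \frac{51}{28} - 119\right) = 3 \left(- \frac{3383}{28}\right) = - \frac{10149}{28} \approx -362.46$)
$z{\left(M \right)} = \sqrt{- \frac{10149}{28} + M}$ ($z{\left(M \right)} = \sqrt{M - \frac{10149}{28}} = \sqrt{- \frac{10149}{28} + M}$)
$\frac{\left(-74772 - 60945\right) - 411273}{z{\left(-697 \right)}} = \frac{\left(-74772 - 60945\right) - 411273}{\frac{1}{14} \sqrt{-71043 + 196 \left(-697\right)}} = \frac{-135717 - 411273}{\frac{1}{14} \sqrt{-71043 - 136612}} = - \frac{546990}{\frac{1}{14} \sqrt{-207655}} = - \frac{546990}{\frac{1}{14} i \sqrt{207655}} = - 546990 \left(- \frac{2 i \sqrt{207655}}{29665}\right) = \frac{218796 i \sqrt{207655}}{5933}$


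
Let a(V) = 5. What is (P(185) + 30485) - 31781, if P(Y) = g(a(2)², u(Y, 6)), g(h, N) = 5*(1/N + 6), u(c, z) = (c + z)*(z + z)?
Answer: -2901667/2292 ≈ -1266.0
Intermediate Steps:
u(c, z) = 2*z*(c + z) (u(c, z) = (c + z)*(2*z) = 2*z*(c + z))
g(h, N) = 30 + 5/N (g(h, N) = 5*(1/N + 6) = 5*(6 + 1/N) = 30 + 5/N)
P(Y) = 30 + 5/(72 + 12*Y) (P(Y) = 30 + 5/((2*6*(Y + 6))) = 30 + 5/((2*6*(6 + Y))) = 30 + 5/(72 + 12*Y))
(P(185) + 30485) - 31781 = (5*(433 + 72*185)/(12*(6 + 185)) + 30485) - 31781 = ((5/12)*(433 + 13320)/191 + 30485) - 31781 = ((5/12)*(1/191)*13753 + 30485) - 31781 = (68765/2292 + 30485) - 31781 = 69940385/2292 - 31781 = -2901667/2292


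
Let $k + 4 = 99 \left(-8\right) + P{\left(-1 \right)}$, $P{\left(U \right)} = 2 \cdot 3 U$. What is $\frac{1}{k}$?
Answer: $- \frac{1}{802} \approx -0.0012469$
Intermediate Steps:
$P{\left(U \right)} = 6 U$
$k = -802$ ($k = -4 + \left(99 \left(-8\right) + 6 \left(-1\right)\right) = -4 - 798 = -802$)
$\frac{1}{k} = \frac{1}{-802} = - \frac{1}{802}$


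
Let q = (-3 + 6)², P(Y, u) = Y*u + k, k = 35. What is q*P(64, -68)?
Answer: -38853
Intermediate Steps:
P(Y, u) = 35 + Y*u (P(Y, u) = Y*u + 35 = 35 + Y*u)
q = 9 (q = 3² = 9)
q*P(64, -68) = 9*(35 + 64*(-68)) = 9*(35 - 4352) = 9*(-4317) = -38853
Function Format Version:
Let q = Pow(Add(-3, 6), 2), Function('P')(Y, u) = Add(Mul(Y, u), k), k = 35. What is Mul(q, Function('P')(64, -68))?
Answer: -38853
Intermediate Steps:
Function('P')(Y, u) = Add(35, Mul(Y, u)) (Function('P')(Y, u) = Add(Mul(Y, u), 35) = Add(35, Mul(Y, u)))
q = 9 (q = Pow(3, 2) = 9)
Mul(q, Function('P')(64, -68)) = Mul(9, Add(35, Mul(64, -68))) = Mul(9, Add(35, -4352)) = Mul(9, -4317) = -38853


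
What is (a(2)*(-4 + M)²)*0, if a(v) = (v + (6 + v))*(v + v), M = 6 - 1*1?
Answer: 0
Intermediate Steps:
M = 5 (M = 6 - 1 = 5)
a(v) = 2*v*(6 + 2*v) (a(v) = (6 + 2*v)*(2*v) = 2*v*(6 + 2*v))
(a(2)*(-4 + M)²)*0 = ((4*2*(3 + 2))*(-4 + 5)²)*0 = ((4*2*5)*1²)*0 = (40*1)*0 = 40*0 = 0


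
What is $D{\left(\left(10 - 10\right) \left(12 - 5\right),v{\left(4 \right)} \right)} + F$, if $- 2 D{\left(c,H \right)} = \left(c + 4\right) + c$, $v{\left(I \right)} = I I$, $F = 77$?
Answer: $75$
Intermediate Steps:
$v{\left(I \right)} = I^{2}$
$D{\left(c,H \right)} = -2 - c$ ($D{\left(c,H \right)} = - \frac{\left(c + 4\right) + c}{2} = - \frac{\left(4 + c\right) + c}{2} = - \frac{4 + 2 c}{2} = -2 - c$)
$D{\left(\left(10 - 10\right) \left(12 - 5\right),v{\left(4 \right)} \right)} + F = \left(-2 - \left(10 - 10\right) \left(12 - 5\right)\right) + 77 = \left(-2 - 0 \cdot 7\right) + 77 = \left(-2 - 0\right) + 77 = \left(-2 + 0\right) + 77 = -2 + 77 = 75$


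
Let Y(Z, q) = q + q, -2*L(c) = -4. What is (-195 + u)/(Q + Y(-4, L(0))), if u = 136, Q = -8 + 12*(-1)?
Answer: 59/16 ≈ 3.6875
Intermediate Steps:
L(c) = 2 (L(c) = -½*(-4) = 2)
Y(Z, q) = 2*q
Q = -20 (Q = -8 - 12 = -20)
(-195 + u)/(Q + Y(-4, L(0))) = (-195 + 136)/(-20 + 2*2) = -59/(-20 + 4) = -59/(-16) = -59*(-1/16) = 59/16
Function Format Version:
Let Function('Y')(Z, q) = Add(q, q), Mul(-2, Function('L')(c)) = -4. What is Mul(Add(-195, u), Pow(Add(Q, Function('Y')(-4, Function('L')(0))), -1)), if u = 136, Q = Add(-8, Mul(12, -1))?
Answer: Rational(59, 16) ≈ 3.6875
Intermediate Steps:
Function('L')(c) = 2 (Function('L')(c) = Mul(Rational(-1, 2), -4) = 2)
Function('Y')(Z, q) = Mul(2, q)
Q = -20 (Q = Add(-8, -12) = -20)
Mul(Add(-195, u), Pow(Add(Q, Function('Y')(-4, Function('L')(0))), -1)) = Mul(Add(-195, 136), Pow(Add(-20, Mul(2, 2)), -1)) = Mul(-59, Pow(Add(-20, 4), -1)) = Mul(-59, Pow(-16, -1)) = Mul(-59, Rational(-1, 16)) = Rational(59, 16)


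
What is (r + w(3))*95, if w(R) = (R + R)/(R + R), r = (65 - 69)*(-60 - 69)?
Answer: 49115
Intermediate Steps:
r = 516 (r = -4*(-129) = 516)
w(R) = 1 (w(R) = (2*R)/((2*R)) = (2*R)*(1/(2*R)) = 1)
(r + w(3))*95 = (516 + 1)*95 = 517*95 = 49115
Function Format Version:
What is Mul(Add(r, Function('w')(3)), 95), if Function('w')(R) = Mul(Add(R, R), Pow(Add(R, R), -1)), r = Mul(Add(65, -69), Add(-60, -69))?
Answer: 49115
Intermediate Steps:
r = 516 (r = Mul(-4, -129) = 516)
Function('w')(R) = 1 (Function('w')(R) = Mul(Mul(2, R), Pow(Mul(2, R), -1)) = Mul(Mul(2, R), Mul(Rational(1, 2), Pow(R, -1))) = 1)
Mul(Add(r, Function('w')(3)), 95) = Mul(Add(516, 1), 95) = Mul(517, 95) = 49115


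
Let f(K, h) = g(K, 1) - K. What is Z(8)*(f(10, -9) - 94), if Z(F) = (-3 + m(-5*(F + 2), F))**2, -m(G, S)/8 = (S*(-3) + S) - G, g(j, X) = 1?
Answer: -7789375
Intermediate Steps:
m(G, S) = 8*G + 16*S (m(G, S) = -8*((S*(-3) + S) - G) = -8*((-3*S + S) - G) = -8*(-2*S - G) = -8*(-G - 2*S) = 8*G + 16*S)
f(K, h) = 1 - K
Z(F) = (-83 - 24*F)**2 (Z(F) = (-3 + (8*(-5*(F + 2)) + 16*F))**2 = (-3 + (8*(-5*(2 + F)) + 16*F))**2 = (-3 + (8*(-10 - 5*F) + 16*F))**2 = (-3 + ((-80 - 40*F) + 16*F))**2 = (-3 + (-80 - 24*F))**2 = (-83 - 24*F)**2)
Z(8)*(f(10, -9) - 94) = (83 + 24*8)**2*((1 - 1*10) - 94) = (83 + 192)**2*((1 - 10) - 94) = 275**2*(-9 - 94) = 75625*(-103) = -7789375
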